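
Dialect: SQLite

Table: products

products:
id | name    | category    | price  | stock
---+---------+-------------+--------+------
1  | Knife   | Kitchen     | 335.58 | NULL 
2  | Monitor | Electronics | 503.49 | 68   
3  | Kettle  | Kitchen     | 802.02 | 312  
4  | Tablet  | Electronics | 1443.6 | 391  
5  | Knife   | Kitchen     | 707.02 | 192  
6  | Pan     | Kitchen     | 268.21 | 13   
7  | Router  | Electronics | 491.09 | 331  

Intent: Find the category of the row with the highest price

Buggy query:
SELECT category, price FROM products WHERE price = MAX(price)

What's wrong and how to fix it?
Bug: MAX(price) is an aggregate and cannot be used directly in WHERE

Fix: Wrap MAX in a scalar subquery so WHERE compares against a single value

Corrected query:
SELECT category, price FROM products WHERE price = (SELECT MAX(price) FROM products)

Result:
category    | price 
------------+-------
Electronics | 1443.6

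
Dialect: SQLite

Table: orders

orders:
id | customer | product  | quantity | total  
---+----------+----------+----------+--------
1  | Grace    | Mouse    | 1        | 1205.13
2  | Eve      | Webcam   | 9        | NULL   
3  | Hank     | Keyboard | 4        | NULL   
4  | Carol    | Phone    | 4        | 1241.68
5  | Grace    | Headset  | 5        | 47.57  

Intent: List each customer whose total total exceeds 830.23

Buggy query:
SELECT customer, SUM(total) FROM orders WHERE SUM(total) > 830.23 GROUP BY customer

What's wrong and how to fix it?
Bug: SUM(total) is an aggregate, but WHERE filters rows before aggregation

Fix: Move the aggregate condition to a HAVING clause

Corrected query:
SELECT customer, SUM(total) FROM orders GROUP BY customer HAVING SUM(total) > 830.23

Result:
customer | SUM(total)
---------+-----------
Carol    | 1241.68   
Grace    | 1252.7    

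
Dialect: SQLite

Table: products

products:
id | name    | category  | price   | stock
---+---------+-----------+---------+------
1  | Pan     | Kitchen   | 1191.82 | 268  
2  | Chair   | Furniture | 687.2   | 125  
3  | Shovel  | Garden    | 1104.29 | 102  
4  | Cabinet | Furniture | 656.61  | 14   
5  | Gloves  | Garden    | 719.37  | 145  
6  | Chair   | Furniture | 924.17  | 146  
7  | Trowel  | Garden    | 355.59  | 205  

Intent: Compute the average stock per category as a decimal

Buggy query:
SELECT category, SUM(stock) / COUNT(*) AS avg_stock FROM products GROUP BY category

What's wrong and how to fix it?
Bug: Both operands are integers, so '/' performs integer division and truncates

Fix: Multiply by 1.0 (or CAST to REAL) to force floating-point division

Corrected query:
SELECT category, SUM(stock) * 1.0 / COUNT(*) AS avg_stock FROM products GROUP BY category

Result:
category  | avg_stock 
----------+-----------
Furniture | 95        
Garden    | 150.666667
Kitchen   | 268       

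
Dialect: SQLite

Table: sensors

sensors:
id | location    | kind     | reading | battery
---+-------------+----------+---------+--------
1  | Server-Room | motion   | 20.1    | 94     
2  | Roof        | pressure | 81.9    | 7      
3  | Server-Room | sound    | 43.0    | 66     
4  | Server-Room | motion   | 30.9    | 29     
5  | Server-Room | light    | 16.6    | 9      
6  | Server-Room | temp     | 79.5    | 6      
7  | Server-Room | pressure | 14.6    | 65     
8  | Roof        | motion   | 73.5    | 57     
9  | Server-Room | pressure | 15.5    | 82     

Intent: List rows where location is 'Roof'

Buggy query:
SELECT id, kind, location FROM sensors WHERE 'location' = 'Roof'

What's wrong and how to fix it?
Bug: Single quotes denote string literals in SQL; the column name is being compared as a constant string

Fix: Reference the column as location without single quotes

Corrected query:
SELECT id, kind, location FROM sensors WHERE location = 'Roof'

Result:
id | kind     | location
---+----------+---------
2  | pressure | Roof    
8  | motion   | Roof    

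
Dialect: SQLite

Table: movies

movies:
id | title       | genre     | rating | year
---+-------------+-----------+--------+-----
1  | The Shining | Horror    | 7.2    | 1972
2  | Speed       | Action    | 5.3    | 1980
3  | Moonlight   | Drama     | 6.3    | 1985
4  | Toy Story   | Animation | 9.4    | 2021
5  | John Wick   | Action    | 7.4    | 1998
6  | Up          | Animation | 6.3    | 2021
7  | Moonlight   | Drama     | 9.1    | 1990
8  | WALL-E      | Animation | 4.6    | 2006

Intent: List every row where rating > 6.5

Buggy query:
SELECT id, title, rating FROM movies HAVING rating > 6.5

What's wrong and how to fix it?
Bug: HAVING filters the output of aggregation, but this query has no GROUP BY and no aggregate functions, so SQLite rejects it (HAVING clause on a non-aggregate query); the condition here is per row

Fix: Replace HAVING with WHERE since the condition applies to individual rows

Corrected query:
SELECT id, title, rating FROM movies WHERE rating > 6.5

Result:
id | title       | rating
---+-------------+-------
1  | The Shining | 7.2   
4  | Toy Story   | 9.4   
5  | John Wick   | 7.4   
7  | Moonlight   | 9.1   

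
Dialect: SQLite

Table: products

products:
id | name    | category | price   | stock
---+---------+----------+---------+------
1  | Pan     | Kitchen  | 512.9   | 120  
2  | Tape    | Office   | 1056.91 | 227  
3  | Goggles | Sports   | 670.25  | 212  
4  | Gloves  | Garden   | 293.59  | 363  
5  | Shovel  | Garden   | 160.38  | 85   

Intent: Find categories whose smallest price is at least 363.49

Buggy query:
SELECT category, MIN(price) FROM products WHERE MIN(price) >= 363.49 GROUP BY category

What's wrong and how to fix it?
Bug: MIN() in WHERE is a misuse of aggregate

Fix: Use HAVING for the per-group MIN condition

Corrected query:
SELECT category, MIN(price) FROM products GROUP BY category HAVING MIN(price) >= 363.49

Result:
category | MIN(price)
---------+-----------
Kitchen  | 512.9     
Office   | 1056.91   
Sports   | 670.25    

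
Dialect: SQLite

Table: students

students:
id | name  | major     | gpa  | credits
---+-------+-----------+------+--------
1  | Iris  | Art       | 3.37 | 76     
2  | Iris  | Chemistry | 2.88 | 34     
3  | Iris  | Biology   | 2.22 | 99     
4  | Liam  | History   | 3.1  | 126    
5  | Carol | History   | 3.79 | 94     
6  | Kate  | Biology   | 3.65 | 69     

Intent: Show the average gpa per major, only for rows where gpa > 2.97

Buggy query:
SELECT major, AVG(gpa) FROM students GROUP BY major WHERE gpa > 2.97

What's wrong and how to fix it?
Bug: WHERE cannot follow GROUP BY

Fix: Place WHERE between FROM and GROUP BY

Corrected query:
SELECT major, AVG(gpa) FROM students WHERE gpa > 2.97 GROUP BY major

Result:
major   | AVG(gpa)
--------+---------
Art     | 3.37    
Biology | 3.65    
History | 3.445   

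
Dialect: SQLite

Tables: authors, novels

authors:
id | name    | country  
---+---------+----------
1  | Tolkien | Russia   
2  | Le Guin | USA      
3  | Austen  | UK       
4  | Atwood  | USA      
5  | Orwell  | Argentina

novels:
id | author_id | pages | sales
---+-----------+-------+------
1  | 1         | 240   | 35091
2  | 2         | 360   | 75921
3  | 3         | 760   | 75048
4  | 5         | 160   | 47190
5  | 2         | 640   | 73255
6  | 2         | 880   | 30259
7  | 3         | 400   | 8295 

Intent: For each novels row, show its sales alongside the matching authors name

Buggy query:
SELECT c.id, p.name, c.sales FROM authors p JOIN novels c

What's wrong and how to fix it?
Bug: Missing join condition: each novels row is matched to all authors rows instead of just its own

Fix: Specify the join condition linking the foreign key to the parent id

Corrected query:
SELECT c.id, p.name, c.sales FROM authors p JOIN novels c ON c.author_id = p.id

Result:
id | name    | sales
---+---------+------
1  | Tolkien | 35091
2  | Le Guin | 75921
3  | Austen  | 75048
4  | Orwell  | 47190
5  | Le Guin | 73255
6  | Le Guin | 30259
7  | Austen  | 8295 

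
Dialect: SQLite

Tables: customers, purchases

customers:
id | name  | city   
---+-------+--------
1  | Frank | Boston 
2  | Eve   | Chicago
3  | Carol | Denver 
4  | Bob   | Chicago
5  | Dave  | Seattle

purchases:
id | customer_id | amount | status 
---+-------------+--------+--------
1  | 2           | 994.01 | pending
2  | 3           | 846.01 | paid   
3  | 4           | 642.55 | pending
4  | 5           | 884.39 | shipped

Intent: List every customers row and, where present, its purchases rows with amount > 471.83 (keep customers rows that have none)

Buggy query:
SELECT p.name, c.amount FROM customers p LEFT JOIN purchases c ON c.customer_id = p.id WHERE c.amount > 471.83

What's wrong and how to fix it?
Bug: A WHERE condition on the right-hand table after LEFT JOIN drops unmatched parents

Fix: Put 'c.amount > 471.83' in the JOIN's ON clause instead of WHERE

Corrected query:
SELECT p.name, c.amount FROM customers p LEFT JOIN purchases c ON c.customer_id = p.id AND c.amount > 471.83

Result:
name  | amount
------+-------
Frank | NULL  
Eve   | 994.01
Carol | 846.01
Bob   | 642.55
Dave  | 884.39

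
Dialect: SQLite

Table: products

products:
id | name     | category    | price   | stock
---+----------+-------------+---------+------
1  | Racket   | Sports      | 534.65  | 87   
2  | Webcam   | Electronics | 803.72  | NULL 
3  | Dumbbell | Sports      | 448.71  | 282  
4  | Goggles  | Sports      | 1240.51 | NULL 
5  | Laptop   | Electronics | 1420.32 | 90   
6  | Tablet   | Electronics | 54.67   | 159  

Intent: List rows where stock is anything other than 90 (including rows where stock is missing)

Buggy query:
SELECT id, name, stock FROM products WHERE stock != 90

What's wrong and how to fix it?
Bug: 'stock != 90' is unknown when stock is NULL, so NULL rows are silently excluded

Fix: Handle NULL separately with IS NULL alongside the inequality

Corrected query:
SELECT id, name, stock FROM products WHERE stock != 90 OR stock IS NULL

Result:
id | name     | stock
---+----------+------
1  | Racket   | 87   
2  | Webcam   | NULL 
3  | Dumbbell | 282  
4  | Goggles  | NULL 
6  | Tablet   | 159  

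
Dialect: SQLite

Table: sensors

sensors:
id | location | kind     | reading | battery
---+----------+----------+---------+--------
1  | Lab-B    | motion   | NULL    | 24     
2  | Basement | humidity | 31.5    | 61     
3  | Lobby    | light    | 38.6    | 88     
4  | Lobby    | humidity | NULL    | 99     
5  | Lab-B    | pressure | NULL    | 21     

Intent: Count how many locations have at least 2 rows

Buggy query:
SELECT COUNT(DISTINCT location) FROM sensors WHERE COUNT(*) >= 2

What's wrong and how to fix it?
Bug: WHERE filters individual rows, not groups, so a group-level COUNT is invalid there

Fix: Group first with HAVING COUNT(*) >= 2, then COUNT the resulting groups

Corrected query:
SELECT COUNT(*) FROM (SELECT location FROM sensors GROUP BY location HAVING COUNT(*) >= 2)

Result:
COUNT(*)
--------
2       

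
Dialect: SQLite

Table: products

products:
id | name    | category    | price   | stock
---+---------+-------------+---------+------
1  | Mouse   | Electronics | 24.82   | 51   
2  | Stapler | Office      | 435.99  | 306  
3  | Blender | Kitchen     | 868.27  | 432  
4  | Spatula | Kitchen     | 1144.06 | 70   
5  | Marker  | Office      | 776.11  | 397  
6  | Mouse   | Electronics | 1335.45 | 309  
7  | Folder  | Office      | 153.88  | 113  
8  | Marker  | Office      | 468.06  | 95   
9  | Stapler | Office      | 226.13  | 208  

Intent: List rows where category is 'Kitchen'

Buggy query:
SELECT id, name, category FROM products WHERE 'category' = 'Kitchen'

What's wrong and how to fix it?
Bug: Single quotes denote string literals in SQL; the column name is being compared as a constant string

Fix: Remove the quotes around the column name (or use double quotes for an identifier)

Corrected query:
SELECT id, name, category FROM products WHERE category = 'Kitchen'

Result:
id | name    | category
---+---------+---------
3  | Blender | Kitchen 
4  | Spatula | Kitchen 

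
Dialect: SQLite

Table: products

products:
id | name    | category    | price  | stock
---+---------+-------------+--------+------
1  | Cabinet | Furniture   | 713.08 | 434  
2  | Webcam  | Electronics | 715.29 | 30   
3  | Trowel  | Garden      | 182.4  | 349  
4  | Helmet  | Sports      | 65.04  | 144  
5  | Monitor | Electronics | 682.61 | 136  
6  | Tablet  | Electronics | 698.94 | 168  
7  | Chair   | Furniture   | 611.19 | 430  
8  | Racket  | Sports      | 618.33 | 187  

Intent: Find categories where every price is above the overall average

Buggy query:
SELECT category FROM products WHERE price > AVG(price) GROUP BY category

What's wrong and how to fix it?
Bug: AVG() is an aggregate; it can't sit directly in WHERE

Fix: Compute the overall average in a scalar subquery and compare each group's MIN against it in HAVING

Corrected query:
SELECT category FROM products GROUP BY category HAVING MIN(price) > (SELECT AVG(price) FROM products)

Result:
category   
-----------
Electronics
Furniture  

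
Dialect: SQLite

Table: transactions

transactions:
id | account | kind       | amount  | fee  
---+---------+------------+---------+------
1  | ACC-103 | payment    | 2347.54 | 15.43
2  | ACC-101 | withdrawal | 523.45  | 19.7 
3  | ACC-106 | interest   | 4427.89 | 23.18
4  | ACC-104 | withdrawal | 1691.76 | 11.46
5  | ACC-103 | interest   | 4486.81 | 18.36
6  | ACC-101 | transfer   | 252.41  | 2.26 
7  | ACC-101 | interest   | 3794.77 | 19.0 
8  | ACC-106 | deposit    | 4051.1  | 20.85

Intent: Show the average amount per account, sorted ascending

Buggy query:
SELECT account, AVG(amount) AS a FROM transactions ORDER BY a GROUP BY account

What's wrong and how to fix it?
Bug: GROUP BY must precede ORDER BY

Fix: Reorder: SELECT … FROM … GROUP BY … ORDER BY …

Corrected query:
SELECT account, AVG(amount) AS a FROM transactions GROUP BY account ORDER BY a

Result:
account | a          
--------+------------
ACC-101 | 1523.543333
ACC-104 | 1691.76    
ACC-103 | 3417.175   
ACC-106 | 4239.495   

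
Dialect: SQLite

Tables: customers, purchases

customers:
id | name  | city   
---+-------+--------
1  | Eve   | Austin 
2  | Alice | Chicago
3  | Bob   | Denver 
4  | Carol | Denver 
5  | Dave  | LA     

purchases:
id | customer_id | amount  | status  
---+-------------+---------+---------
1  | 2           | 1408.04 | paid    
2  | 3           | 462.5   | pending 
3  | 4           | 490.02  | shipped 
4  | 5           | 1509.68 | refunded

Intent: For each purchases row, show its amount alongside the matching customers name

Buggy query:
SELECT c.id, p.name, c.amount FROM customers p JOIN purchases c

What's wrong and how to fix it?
Bug: JOIN with no ON clause produces a cartesian product; every purchases row pairs with every customers row

Fix: Specify the join condition linking the foreign key to the parent id

Corrected query:
SELECT c.id, p.name, c.amount FROM customers p JOIN purchases c ON c.customer_id = p.id

Result:
id | name  | amount 
---+-------+--------
1  | Alice | 1408.04
2  | Bob   | 462.5  
3  | Carol | 490.02 
4  | Dave  | 1509.68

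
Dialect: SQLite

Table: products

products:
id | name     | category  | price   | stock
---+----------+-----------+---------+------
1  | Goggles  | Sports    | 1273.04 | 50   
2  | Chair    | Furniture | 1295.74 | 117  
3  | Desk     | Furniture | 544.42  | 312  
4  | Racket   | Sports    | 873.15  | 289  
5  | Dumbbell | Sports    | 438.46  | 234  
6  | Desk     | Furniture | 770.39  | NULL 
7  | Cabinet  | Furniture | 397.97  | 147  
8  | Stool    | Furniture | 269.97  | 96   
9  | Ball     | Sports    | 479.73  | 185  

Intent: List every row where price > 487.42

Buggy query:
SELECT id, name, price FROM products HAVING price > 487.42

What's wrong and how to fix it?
Bug: This is a non-aggregate query (no GROUP BY, no aggregates), so in SQLite the HAVING clause is invalid here; a row-level condition belongs in WHERE

Fix: Replace HAVING with WHERE since the condition applies to individual rows

Corrected query:
SELECT id, name, price FROM products WHERE price > 487.42

Result:
id | name    | price  
---+---------+--------
1  | Goggles | 1273.04
2  | Chair   | 1295.74
3  | Desk    | 544.42 
4  | Racket  | 873.15 
6  | Desk    | 770.39 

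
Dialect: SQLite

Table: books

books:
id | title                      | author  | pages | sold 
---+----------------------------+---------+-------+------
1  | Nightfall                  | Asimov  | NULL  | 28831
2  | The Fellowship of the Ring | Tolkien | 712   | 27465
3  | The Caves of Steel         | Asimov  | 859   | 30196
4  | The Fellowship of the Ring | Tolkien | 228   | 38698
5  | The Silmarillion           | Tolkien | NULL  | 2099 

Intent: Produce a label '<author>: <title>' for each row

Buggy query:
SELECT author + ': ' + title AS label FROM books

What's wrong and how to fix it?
Bug: '+' is numeric addition; on text columns SQLite converts them to 0 instead of concatenating

Fix: Use the || operator for string concatenation

Corrected query:
SELECT author || ': ' || title AS label FROM books

Result:
label                              
-----------------------------------
Asimov: Nightfall                  
Tolkien: The Fellowship of the Ring
Asimov: The Caves of Steel         
Tolkien: The Fellowship of the Ring
Tolkien: The Silmarillion          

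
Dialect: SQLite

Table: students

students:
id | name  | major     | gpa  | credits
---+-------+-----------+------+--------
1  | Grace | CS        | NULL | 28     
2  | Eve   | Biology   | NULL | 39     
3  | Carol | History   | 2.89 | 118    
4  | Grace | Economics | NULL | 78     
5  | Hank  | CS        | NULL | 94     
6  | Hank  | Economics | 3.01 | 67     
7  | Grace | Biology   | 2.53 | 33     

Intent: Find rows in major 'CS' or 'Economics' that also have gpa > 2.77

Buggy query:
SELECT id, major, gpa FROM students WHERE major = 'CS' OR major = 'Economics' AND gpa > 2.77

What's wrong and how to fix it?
Bug: Without parentheses, AND is evaluated before OR, so the gpa filter only applies to the 'Economics' branch

Fix: Add parentheses around the OR so the AND applies to both alternatives

Corrected query:
SELECT id, major, gpa FROM students WHERE (major = 'CS' OR major = 'Economics') AND gpa > 2.77

Result:
id | major     | gpa 
---+-----------+-----
6  | Economics | 3.01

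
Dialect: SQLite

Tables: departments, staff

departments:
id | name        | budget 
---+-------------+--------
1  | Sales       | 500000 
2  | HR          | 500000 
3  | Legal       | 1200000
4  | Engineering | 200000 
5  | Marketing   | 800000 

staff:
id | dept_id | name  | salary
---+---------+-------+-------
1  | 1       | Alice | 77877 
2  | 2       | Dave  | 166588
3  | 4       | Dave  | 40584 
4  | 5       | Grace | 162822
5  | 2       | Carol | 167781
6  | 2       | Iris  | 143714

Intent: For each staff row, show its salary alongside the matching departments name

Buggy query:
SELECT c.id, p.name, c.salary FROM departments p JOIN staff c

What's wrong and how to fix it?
Bug: JOIN with no ON clause produces a cartesian product; every staff row pairs with every departments row

Fix: Add ON c.dept_id = p.id to the JOIN

Corrected query:
SELECT c.id, p.name, c.salary FROM departments p JOIN staff c ON c.dept_id = p.id

Result:
id | name        | salary
---+-------------+-------
1  | Sales       | 77877 
2  | HR          | 166588
3  | Engineering | 40584 
4  | Marketing   | 162822
5  | HR          | 167781
6  | HR          | 143714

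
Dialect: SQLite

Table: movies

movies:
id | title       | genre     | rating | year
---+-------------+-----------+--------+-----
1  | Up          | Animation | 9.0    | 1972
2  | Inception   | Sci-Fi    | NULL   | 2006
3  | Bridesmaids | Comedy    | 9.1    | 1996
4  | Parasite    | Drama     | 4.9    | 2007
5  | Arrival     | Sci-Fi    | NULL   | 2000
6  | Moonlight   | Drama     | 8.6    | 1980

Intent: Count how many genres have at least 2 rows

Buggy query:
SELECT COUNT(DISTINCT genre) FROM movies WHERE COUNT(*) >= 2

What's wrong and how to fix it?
Bug: WHERE filters individual rows, not groups, so a group-level COUNT is invalid there

Fix: Use a subquery that GROUPs and filters with HAVING, then count its rows

Corrected query:
SELECT COUNT(*) FROM (SELECT genre FROM movies GROUP BY genre HAVING COUNT(*) >= 2)

Result:
COUNT(*)
--------
2       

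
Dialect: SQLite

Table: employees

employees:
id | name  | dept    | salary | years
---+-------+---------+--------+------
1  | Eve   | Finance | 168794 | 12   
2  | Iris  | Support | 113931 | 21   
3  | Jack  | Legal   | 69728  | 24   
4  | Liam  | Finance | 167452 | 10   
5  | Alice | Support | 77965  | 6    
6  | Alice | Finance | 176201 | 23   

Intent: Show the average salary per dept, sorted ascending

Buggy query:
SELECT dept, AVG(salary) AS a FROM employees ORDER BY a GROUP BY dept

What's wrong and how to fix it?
Bug: GROUP BY must precede ORDER BY

Fix: Move ORDER BY to the end, after GROUP BY

Corrected query:
SELECT dept, AVG(salary) AS a FROM employees GROUP BY dept ORDER BY a

Result:
dept    | a            
--------+--------------
Legal   | 69728        
Support | 95948        
Finance | 170815.666667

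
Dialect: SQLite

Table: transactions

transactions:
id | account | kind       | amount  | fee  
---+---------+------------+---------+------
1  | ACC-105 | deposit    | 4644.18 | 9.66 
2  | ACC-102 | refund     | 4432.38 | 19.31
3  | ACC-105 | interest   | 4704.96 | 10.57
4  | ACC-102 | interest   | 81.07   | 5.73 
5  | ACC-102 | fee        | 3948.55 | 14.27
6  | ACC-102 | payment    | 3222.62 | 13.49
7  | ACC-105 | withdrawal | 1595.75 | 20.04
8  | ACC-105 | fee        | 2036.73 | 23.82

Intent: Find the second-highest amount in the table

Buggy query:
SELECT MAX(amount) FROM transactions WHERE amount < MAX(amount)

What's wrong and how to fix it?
Bug: MAX(amount) on the right of the comparison is an aggregate-in-WHERE error

Fix: Compute the overall MAX in a subquery, then take MAX of rows below it

Corrected query:
SELECT MAX(amount) FROM transactions WHERE amount < (SELECT MAX(amount) FROM transactions)

Result:
MAX(amount)
-----------
4644.18    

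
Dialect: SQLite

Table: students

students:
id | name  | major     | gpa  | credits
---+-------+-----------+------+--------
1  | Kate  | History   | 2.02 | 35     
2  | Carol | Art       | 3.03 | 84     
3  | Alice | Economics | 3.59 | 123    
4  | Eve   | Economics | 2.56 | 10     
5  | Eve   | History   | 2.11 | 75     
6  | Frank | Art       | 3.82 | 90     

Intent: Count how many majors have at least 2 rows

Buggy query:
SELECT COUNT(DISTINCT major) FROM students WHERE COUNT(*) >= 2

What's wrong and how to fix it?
Bug: WHERE filters individual rows, not groups, so a group-level COUNT is invalid there

Fix: Group first with HAVING COUNT(*) >= 2, then COUNT the resulting groups

Corrected query:
SELECT COUNT(*) FROM (SELECT major FROM students GROUP BY major HAVING COUNT(*) >= 2)

Result:
COUNT(*)
--------
3       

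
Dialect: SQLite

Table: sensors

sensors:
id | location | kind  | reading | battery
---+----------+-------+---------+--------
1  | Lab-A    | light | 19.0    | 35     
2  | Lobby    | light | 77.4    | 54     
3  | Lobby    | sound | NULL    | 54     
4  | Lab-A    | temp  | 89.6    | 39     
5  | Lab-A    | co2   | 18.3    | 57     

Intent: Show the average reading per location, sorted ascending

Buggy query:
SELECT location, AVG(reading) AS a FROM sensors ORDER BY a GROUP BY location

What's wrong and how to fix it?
Bug: GROUP BY must precede ORDER BY

Fix: Move ORDER BY to the end, after GROUP BY

Corrected query:
SELECT location, AVG(reading) AS a FROM sensors GROUP BY location ORDER BY a

Result:
location | a   
---------+-----
Lab-A    | 42.3
Lobby    | 77.4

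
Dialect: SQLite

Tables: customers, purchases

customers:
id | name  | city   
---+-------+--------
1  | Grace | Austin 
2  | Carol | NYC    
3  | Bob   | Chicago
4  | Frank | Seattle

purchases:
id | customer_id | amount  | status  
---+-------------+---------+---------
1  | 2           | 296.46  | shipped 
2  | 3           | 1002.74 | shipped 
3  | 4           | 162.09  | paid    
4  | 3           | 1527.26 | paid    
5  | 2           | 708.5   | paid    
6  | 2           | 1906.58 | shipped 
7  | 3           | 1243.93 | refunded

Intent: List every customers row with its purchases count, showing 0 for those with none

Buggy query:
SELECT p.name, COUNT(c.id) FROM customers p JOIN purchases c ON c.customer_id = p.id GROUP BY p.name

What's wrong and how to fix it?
Bug: INNER JOIN drops customers rows that have no matching purchases rows

Fix: Use LEFT JOIN so parents without children still appear (COUNT(c.id) gives 0)

Corrected query:
SELECT p.name, COUNT(c.id) FROM customers p LEFT JOIN purchases c ON c.customer_id = p.id GROUP BY p.name

Result:
name  | COUNT(c.id)
------+------------
Bob   | 3          
Carol | 3          
Frank | 1          
Grace | 0          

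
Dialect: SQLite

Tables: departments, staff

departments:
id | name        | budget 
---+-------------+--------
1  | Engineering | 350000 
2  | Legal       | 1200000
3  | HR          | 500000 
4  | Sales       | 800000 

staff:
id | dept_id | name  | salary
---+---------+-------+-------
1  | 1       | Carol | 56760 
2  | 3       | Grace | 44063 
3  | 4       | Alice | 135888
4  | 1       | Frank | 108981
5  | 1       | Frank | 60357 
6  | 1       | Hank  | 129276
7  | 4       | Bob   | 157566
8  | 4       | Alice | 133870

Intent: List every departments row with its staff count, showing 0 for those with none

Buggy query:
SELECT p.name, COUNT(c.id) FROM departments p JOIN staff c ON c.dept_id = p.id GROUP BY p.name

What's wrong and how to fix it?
Bug: INNER JOIN drops departments rows that have no matching staff rows

Fix: Switch to LEFT JOIN to retain unmatched parent rows

Corrected query:
SELECT p.name, COUNT(c.id) FROM departments p LEFT JOIN staff c ON c.dept_id = p.id GROUP BY p.name

Result:
name        | COUNT(c.id)
------------+------------
Engineering | 4          
HR          | 1          
Legal       | 0          
Sales       | 3          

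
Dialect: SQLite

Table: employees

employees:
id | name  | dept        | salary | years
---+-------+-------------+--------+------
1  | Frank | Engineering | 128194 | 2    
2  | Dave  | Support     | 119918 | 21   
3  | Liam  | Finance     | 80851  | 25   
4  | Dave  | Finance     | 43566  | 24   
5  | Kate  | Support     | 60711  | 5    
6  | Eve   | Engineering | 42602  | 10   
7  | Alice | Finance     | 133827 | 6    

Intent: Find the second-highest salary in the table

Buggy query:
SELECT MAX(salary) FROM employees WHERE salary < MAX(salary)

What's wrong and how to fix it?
Bug: MAX(salary) on the right of the comparison is an aggregate-in-WHERE error

Fix: Compute the overall MAX in a subquery, then take MAX of rows below it

Corrected query:
SELECT MAX(salary) FROM employees WHERE salary < (SELECT MAX(salary) FROM employees)

Result:
MAX(salary)
-----------
128194     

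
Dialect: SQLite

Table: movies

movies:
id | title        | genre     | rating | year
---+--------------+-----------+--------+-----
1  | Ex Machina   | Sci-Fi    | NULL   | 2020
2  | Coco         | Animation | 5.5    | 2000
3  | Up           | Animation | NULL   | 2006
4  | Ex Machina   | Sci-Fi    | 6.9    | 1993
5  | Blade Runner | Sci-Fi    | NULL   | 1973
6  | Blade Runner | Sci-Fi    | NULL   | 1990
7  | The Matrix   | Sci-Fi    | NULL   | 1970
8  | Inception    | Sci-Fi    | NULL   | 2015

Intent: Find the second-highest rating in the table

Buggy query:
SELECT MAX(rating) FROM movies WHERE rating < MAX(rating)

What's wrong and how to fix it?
Bug: The inner MAX is an aggregate inside WHERE, which is not allowed

Fix: Put the inner MAX in a scalar subquery

Corrected query:
SELECT MAX(rating) FROM movies WHERE rating < (SELECT MAX(rating) FROM movies)

Result:
MAX(rating)
-----------
5.5        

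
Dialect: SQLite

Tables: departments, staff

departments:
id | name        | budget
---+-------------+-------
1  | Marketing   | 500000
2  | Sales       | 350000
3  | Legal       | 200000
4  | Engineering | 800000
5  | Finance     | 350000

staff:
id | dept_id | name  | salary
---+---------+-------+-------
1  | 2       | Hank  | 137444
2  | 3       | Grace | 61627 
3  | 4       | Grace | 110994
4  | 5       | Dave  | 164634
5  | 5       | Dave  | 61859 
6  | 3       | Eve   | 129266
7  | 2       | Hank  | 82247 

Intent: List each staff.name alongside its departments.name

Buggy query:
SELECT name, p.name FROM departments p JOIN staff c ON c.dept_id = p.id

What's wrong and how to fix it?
Bug: 'name' exists in both joined tables, so the database can't tell which one is meant

Fix: Prefix ambiguous columns with the table alias

Corrected query:
SELECT c.name, p.name FROM departments p JOIN staff c ON c.dept_id = p.id

Result:
name  | name       
------+------------
Hank  | Sales      
Grace | Legal      
Grace | Engineering
Dave  | Finance    
Dave  | Finance    
Eve   | Legal      
Hank  | Sales      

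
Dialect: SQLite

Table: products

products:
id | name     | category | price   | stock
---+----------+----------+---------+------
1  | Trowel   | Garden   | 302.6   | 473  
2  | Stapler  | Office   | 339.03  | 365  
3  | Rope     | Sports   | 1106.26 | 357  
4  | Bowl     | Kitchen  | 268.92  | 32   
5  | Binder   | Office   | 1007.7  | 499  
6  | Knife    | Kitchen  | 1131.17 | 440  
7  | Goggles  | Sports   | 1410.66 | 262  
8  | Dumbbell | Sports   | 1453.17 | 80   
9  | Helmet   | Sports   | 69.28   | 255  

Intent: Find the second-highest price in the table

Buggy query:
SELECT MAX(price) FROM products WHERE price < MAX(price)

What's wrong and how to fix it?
Bug: MAX(price) on the right of the comparison is an aggregate-in-WHERE error

Fix: Compute the overall MAX in a subquery, then take MAX of rows below it

Corrected query:
SELECT MAX(price) FROM products WHERE price < (SELECT MAX(price) FROM products)

Result:
MAX(price)
----------
1410.66   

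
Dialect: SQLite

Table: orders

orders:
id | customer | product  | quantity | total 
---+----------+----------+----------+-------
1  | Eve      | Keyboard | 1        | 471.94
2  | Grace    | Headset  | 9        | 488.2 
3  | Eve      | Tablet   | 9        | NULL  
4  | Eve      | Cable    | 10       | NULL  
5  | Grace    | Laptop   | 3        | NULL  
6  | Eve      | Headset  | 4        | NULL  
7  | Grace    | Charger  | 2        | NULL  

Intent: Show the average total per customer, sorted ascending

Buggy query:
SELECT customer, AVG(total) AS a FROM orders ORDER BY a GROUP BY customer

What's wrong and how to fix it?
Bug: GROUP BY must precede ORDER BY

Fix: Reorder: SELECT … FROM … GROUP BY … ORDER BY …

Corrected query:
SELECT customer, AVG(total) AS a FROM orders GROUP BY customer ORDER BY a

Result:
customer | a     
---------+-------
Eve      | 471.94
Grace    | 488.2 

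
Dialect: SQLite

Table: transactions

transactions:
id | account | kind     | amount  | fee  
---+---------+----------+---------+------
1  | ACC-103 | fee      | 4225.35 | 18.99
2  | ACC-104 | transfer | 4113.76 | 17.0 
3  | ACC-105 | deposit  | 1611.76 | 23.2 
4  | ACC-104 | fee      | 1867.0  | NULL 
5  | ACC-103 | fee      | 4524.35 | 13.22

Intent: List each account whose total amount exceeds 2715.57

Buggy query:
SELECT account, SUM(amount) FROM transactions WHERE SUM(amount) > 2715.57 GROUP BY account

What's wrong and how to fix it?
Bug: WHERE runs before GROUP BY, so aggregates aren't available there

Fix: Use HAVING (which filters groups after aggregation) instead of WHERE

Corrected query:
SELECT account, SUM(amount) FROM transactions GROUP BY account HAVING SUM(amount) > 2715.57

Result:
account | SUM(amount)
--------+------------
ACC-103 | 8749.7     
ACC-104 | 5980.76    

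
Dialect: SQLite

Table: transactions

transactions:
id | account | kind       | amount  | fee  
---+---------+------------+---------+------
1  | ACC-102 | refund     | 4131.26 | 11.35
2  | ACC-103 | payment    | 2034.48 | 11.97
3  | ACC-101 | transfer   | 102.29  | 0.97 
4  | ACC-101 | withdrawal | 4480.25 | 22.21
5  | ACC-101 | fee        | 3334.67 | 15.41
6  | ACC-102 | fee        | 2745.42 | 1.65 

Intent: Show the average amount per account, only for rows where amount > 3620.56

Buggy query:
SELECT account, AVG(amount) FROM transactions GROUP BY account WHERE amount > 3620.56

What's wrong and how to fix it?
Bug: Row-level WHERE must come before GROUP BY in the clause order

Fix: Move the WHERE clause before GROUP BY

Corrected query:
SELECT account, AVG(amount) FROM transactions WHERE amount > 3620.56 GROUP BY account

Result:
account | AVG(amount)
--------+------------
ACC-101 | 4480.25    
ACC-102 | 4131.26    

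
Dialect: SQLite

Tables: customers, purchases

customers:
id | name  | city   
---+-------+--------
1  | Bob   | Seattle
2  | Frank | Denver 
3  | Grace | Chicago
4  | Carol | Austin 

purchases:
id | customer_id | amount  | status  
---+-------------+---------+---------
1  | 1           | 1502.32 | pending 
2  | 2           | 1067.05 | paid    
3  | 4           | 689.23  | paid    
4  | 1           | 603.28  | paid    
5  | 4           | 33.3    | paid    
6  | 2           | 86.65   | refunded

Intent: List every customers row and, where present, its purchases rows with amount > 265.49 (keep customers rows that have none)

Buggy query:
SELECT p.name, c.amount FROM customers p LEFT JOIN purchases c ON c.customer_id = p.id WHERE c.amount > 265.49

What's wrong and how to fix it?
Bug: A WHERE condition on the right-hand table after LEFT JOIN drops unmatched parents

Fix: Move the right-table condition into the ON clause so unmatched parents are kept

Corrected query:
SELECT p.name, c.amount FROM customers p LEFT JOIN purchases c ON c.customer_id = p.id AND c.amount > 265.49

Result:
name  | amount 
------+--------
Bob   | 603.28 
Bob   | 1502.32
Frank | 1067.05
Grace | NULL   
Carol | 689.23 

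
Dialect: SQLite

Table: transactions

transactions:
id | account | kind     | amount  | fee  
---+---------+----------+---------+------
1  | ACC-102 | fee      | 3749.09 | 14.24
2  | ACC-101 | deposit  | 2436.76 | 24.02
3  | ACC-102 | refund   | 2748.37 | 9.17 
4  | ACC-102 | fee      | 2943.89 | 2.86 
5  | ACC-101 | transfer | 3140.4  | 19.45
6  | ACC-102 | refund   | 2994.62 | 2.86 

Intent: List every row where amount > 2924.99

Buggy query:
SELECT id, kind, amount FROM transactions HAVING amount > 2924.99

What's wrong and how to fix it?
Bug: HAVING filters the output of aggregation, but this query has no GROUP BY and no aggregate functions, so SQLite rejects it (HAVING clause on a non-aggregate query); the condition here is per row

Fix: Replace HAVING with WHERE since the condition applies to individual rows

Corrected query:
SELECT id, kind, amount FROM transactions WHERE amount > 2924.99

Result:
id | kind     | amount 
---+----------+--------
1  | fee      | 3749.09
4  | fee      | 2943.89
5  | transfer | 3140.4 
6  | refund   | 2994.62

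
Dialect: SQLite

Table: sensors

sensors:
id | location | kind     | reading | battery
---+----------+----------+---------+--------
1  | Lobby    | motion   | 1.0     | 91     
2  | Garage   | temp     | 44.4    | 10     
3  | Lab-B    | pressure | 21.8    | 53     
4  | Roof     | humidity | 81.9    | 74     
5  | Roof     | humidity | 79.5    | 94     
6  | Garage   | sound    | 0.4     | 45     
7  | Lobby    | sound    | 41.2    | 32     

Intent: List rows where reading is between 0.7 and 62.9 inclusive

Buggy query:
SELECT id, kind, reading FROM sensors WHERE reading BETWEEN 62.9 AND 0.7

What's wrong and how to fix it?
Bug: BETWEEN expects the lower bound first; with 62.9 AND 0.7 the range is empty

Fix: Write BETWEEN 0.7 AND 62.9

Corrected query:
SELECT id, kind, reading FROM sensors WHERE reading BETWEEN 0.7 AND 62.9

Result:
id | kind     | reading
---+----------+--------
1  | motion   | 1      
2  | temp     | 44.4   
3  | pressure | 21.8   
7  | sound    | 41.2   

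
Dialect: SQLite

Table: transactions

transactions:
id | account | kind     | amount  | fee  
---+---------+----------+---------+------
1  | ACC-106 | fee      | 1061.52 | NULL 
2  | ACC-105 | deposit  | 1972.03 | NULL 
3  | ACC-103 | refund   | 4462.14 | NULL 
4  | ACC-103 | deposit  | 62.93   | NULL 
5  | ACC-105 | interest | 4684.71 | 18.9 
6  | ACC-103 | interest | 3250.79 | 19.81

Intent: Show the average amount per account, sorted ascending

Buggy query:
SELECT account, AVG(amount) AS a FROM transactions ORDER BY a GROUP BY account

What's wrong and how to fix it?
Bug: GROUP BY must precede ORDER BY

Fix: Reorder: SELECT … FROM … GROUP BY … ORDER BY …

Corrected query:
SELECT account, AVG(amount) AS a FROM transactions GROUP BY account ORDER BY a

Result:
account | a          
--------+------------
ACC-106 | 1061.52    
ACC-103 | 2591.953333
ACC-105 | 3328.37    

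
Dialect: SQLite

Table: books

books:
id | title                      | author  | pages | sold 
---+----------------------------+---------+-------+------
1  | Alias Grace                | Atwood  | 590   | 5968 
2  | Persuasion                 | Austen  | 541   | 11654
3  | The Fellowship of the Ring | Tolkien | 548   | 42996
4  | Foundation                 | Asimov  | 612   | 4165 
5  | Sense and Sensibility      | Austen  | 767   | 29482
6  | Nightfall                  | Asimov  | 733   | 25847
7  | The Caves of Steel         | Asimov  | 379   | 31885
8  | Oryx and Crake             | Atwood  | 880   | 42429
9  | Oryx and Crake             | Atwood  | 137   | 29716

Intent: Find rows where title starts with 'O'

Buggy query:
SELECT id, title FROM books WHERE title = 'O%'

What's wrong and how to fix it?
Bug: Wildcards only work with LIKE; '=' treats '%' as a literal character

Fix: Use LIKE for wildcard pattern matching

Corrected query:
SELECT id, title FROM books WHERE title LIKE 'O%'

Result:
id | title         
---+---------------
8  | Oryx and Crake
9  | Oryx and Crake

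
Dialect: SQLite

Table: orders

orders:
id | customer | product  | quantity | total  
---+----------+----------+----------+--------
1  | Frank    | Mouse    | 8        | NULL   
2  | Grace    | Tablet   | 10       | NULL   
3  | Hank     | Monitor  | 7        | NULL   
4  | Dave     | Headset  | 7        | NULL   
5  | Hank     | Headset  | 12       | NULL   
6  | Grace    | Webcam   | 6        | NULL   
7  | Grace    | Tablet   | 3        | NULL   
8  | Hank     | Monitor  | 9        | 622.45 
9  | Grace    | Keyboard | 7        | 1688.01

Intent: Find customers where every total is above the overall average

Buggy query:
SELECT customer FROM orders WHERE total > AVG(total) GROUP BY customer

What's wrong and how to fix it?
Bug: WHERE evaluates per row before aggregation, so AVG() is unavailable

Fix: Compute the overall average in a scalar subquery and compare each group's MIN against it in HAVING

Corrected query:
SELECT customer FROM orders GROUP BY customer HAVING MIN(total) > (SELECT AVG(total) FROM orders)

Result:
customer
--------
Grace   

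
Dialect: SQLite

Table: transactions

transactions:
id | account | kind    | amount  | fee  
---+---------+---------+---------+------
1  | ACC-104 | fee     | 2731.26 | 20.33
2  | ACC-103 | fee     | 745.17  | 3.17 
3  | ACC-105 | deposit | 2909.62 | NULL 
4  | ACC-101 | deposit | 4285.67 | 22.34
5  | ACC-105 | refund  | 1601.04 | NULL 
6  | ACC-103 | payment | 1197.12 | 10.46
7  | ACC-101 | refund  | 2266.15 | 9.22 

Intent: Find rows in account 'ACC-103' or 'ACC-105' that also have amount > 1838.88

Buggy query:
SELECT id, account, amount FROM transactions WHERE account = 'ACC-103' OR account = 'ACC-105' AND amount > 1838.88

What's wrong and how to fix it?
Bug: Without parentheses, AND is evaluated before OR, so the amount filter only applies to the 'ACC-105' branch

Fix: Group the OR with parentheses (or use IN), then AND the threshold

Corrected query:
SELECT id, account, amount FROM transactions WHERE (account = 'ACC-103' OR account = 'ACC-105') AND amount > 1838.88

Result:
id | account | amount 
---+---------+--------
3  | ACC-105 | 2909.62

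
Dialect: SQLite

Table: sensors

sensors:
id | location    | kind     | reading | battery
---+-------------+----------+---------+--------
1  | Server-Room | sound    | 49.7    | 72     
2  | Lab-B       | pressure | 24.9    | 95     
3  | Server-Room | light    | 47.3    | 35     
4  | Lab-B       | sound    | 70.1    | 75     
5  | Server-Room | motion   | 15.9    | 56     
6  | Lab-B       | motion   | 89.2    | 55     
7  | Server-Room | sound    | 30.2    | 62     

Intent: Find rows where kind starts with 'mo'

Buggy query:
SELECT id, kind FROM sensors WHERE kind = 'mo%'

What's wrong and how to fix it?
Bug: Wildcards only work with LIKE; '=' treats '%' as a literal character

Fix: Replace '=' with LIKE so 'mo%' is treated as a pattern

Corrected query:
SELECT id, kind FROM sensors WHERE kind LIKE 'mo%'

Result:
id | kind  
---+-------
5  | motion
6  | motion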